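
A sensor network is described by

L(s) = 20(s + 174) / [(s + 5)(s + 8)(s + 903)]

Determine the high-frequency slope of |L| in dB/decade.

-40 dB/decade

Each pole contributes −20 dB/decade at high frequency; each zero contributes +20 dB/decade.
Net: 1 zero(s) − 3 pole(s) → -40 dB/decade.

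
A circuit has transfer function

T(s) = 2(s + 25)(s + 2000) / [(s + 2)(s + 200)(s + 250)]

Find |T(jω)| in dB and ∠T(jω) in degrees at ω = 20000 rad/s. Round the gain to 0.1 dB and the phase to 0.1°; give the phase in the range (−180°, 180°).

-80.0 dB, -94.5°

At s = jω = j20000:
zero (s+25): 25 + j20000 → |·| = √(25²+20000²) = √400000625 ≈ 20000, ∠ = arctan(20000/25) ≈ 89.93°
zero (s+2000): 2000 + j20000 → |·| = √(2000²+20000²) = √404000000 ≈ 20100, ∠ = arctan(20000/2000) ≈ 84.29°
pole (s+2): 2 + j20000 → |·| = √(2²+20000²) = √400000004 ≈ 20000, ∠ = arctan(20000/2) ≈ 89.99°
pole (s+200): 200 + j20000 → |·| = √(200²+20000²) = √400040000 ≈ 20001, ∠ = arctan(20000/200) ≈ 89.43°
pole (s+250): 250 + j20000 → |·| = √(250²+20000²) = √400062500 ≈ 20002, ∠ = arctan(20000/250) ≈ 89.28°
|T| = 2 · 4.02e+08 / 8.0012e+12 ≈ 0.00010048
Gain = 20 log₁₀(0.00010048) ≈ -79.96 dB
∠T = 174.22° − 268.70° = -94.48°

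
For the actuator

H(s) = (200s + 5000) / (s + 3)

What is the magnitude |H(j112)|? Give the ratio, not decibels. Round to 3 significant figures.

Substitute s = j112:
Numerator: 200(j112) + 5000 = 5000 + j22400
Denominator: (j112) + 3 = 3 + j112
|N| = √(5000² + 22400²) ≈ 22951, ∠N ≈ 77.42°
|D| = √(3² + 112²) ≈ 112.04, ∠D ≈ 88.47°
|H| = 22951 / 112.04 ≈ 204.85

205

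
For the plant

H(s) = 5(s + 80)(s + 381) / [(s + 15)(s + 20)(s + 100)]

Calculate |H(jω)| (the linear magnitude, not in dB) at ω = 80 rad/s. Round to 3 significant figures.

0.256

At s = jω = j80:
zero (s+80): 80 + j80 → |·| = √(80²+80²) = √12800 ≈ 113.14, ∠ = arctan(80/80) ≈ 45.00°
zero (s+381): 381 + j80 → |·| = √(381²+80²) = √151561 ≈ 389.31, ∠ = arctan(80/381) ≈ 11.86°
pole (s+15): 15 + j80 → |·| = √(15²+80²) = √6625 ≈ 81.394, ∠ = arctan(80/15) ≈ 79.38°
pole (s+20): 20 + j80 → |·| = √(20²+80²) = √6800 ≈ 82.462, ∠ = arctan(80/20) ≈ 75.96°
pole (s+100): 100 + j80 → |·| = √(100²+80²) = √16400 ≈ 128.06, ∠ = arctan(80/100) ≈ 38.66°
|H| = 5 · 44047 / 8.5953e+05 ≈ 0.25623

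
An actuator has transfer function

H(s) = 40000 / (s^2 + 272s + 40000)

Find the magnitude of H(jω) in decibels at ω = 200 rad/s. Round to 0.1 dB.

-2.7 dB

At s = jω = j200:
quadratic: (j200)² + 272·j200 + 40000 = 0 + j54400 → |·| ≈ 54400, ∠ ≈ 90.00°
|H| = 40000 / 54400 ≈ 0.73529
Gain = 20 log₁₀(0.73529) ≈ -2.67 dB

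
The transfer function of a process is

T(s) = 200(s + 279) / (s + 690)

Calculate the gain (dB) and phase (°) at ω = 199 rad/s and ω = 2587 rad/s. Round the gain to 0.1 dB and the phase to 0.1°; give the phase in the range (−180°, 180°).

ω = 199: 39.6 dB, 19.4°; ω = 2587: 45.8 dB, 8.8°

At s = jω = j199:
zero (s+279): 279 + j199 → |·| = √(279²+199²) = √117442 ≈ 342.7, ∠ = arctan(199/279) ≈ 35.50°
pole (s+690): 690 + j199 → |·| = √(690²+199²) = √515701 ≈ 718.12, ∠ = arctan(199/690) ≈ 16.09°
|T| = 200 · 342.7 / 718.12 ≈ 95.444
Gain = 20 log₁₀(95.444) ≈ 39.59 dB
∠T = 35.50° − 16.09° = 19.41°

At s = jω = j2587:
zero (s+279): 279 + j2587 → |·| = √(279²+2587²) = √6770410 ≈ 2602, ∠ = arctan(2587/279) ≈ 83.84°
pole (s+690): 690 + j2587 → |·| = √(690²+2587²) = √7168669 ≈ 2677.4, ∠ = arctan(2587/690) ≈ 75.07°
|T| = 200 · 2602 / 2677.4 ≈ 194.37
Gain = 20 log₁₀(194.37) ≈ 45.77 dB
∠T = 83.84° − 75.07° = 8.77°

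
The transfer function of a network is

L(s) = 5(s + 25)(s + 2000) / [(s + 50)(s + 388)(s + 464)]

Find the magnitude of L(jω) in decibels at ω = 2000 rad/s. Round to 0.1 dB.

-49.4 dB

At s = jω = j2000:
zero (s+25): 25 + j2000 → |·| = √(25²+2000²) = √4000625 ≈ 2000.2, ∠ = arctan(2000/25) ≈ 89.28°
zero (s+2000): 2000 + j2000 → |·| = √(2000²+2000²) = √8000000 ≈ 2828.4, ∠ = arctan(2000/2000) ≈ 45.00°
pole (s+50): 50 + j2000 → |·| = √(50²+2000²) = √4002500 ≈ 2000.6, ∠ = arctan(2000/50) ≈ 88.57°
pole (s+388): 388 + j2000 → |·| = √(388²+2000²) = √4150544 ≈ 2037.3, ∠ = arctan(2000/388) ≈ 79.02°
pole (s+464): 464 + j2000 → |·| = √(464²+2000²) = √4215296 ≈ 2053.1, ∠ = arctan(2000/464) ≈ 76.94°
|L| = 5 · 5.6574e+06 / 8.3681e+09 ≈ 0.0033803
Gain = 20 log₁₀(0.0033803) ≈ -49.42 dB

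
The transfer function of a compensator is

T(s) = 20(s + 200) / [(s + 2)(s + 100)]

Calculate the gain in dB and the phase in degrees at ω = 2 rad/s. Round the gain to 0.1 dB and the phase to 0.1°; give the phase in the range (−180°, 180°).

At s = jω = j2:
zero (s+200): 200 + j2 → |·| = √(200²+2²) = √40004 ≈ 200.01, ∠ = arctan(2/200) ≈ 0.57°
pole (s+2): 2 + j2 → |·| = √(2²+2²) = √8 ≈ 2.8284, ∠ = arctan(2/2) ≈ 45.00°
pole (s+100): 100 + j2 → |·| = √(100²+2²) = √10004 ≈ 100.02, ∠ = arctan(2/100) ≈ 1.15°
|T| = 20 · 200.01 / 282.9 ≈ 14.14
Gain = 20 log₁₀(14.14) ≈ 23.01 dB
∠T = 0.57° − 46.15° = -45.58°

23.0 dB, -45.6°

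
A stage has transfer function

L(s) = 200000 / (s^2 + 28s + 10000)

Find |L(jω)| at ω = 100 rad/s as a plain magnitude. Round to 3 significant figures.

At s = jω = j100:
quadratic: (j100)² + 28·j100 + 10000 = 0 + j2800 → |·| ≈ 2800, ∠ ≈ 90.00°
|L| = 200000 / 2800 ≈ 71.429

71.4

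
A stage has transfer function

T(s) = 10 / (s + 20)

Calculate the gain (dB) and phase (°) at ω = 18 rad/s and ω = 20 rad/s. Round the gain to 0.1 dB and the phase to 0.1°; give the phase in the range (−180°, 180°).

Substitute s = j18:
Numerator: 10 = 10 + j0
Denominator: (j18) + 20 = 20 + j18
|N| = √(10² + 0²) ≈ 10, ∠N ≈ 0.00°
|D| = √(20² + 18²) ≈ 26.907, ∠D ≈ 41.99°
|T| = 10 / 26.907 ≈ 0.37165
Gain = 20 log₁₀(0.37165) ≈ -8.60 dB
∠T = 0.00° − 41.99° = -41.99°

Substitute s = j20:
Numerator: 10 = 10 + j0
Denominator: (j20) + 20 = 20 + j20
|N| = √(10² + 0²) ≈ 10, ∠N ≈ 0.00°
|D| = √(20² + 20²) ≈ 28.284, ∠D ≈ 45.00°
|T| = 10 / 28.284 ≈ 0.35356
Gain = 20 log₁₀(0.35356) ≈ -9.03 dB
∠T = 0.00° − 45.00° = -45.00°

ω = 18: -8.6 dB, -42.0°; ω = 20: -9.0 dB, -45.0°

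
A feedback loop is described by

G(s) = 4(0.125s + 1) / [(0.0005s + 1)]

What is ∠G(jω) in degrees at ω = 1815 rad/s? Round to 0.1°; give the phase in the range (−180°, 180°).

At ω = 1815 rad/s:
zero (1 + j1815·0.125) = 1 + j226.875 → |·| ≈ 226.88, ∠ ≈ 89.75°
pole (1 + j1815·0.0005) = 1 + j0.9075 → |·| ≈ 1.3504, ∠ ≈ 42.22°
∠G = (89.75°) − (42.22°) = 47.53°

47.5°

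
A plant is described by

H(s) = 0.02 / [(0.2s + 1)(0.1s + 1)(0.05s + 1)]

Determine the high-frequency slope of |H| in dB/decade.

Each pole contributes −20 dB/decade at high frequency; each zero contributes +20 dB/decade.
Net: 0 zero(s) − 3 pole(s) → -60 dB/decade.

-60 dB/decade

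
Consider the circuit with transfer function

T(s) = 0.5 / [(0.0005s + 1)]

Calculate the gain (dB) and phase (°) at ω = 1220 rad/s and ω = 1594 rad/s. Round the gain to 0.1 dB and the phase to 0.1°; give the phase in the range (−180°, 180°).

At ω = 1220 rad/s:
pole (1 + j1220·0.0005) = 1 + j0.61 → |·| ≈ 1.1714, ∠ ≈ 31.38°
|T| = 0.5 · 1 / (1.1714) ≈ 0.42684
Gain = 20 log₁₀(0.42684) ≈ -7.39 dB
∠T = (0°) − (31.38°) = -31.38°

At ω = 1594 rad/s:
pole (1 + j1594·0.0005) = 1 + j0.797 → |·| ≈ 1.2788, ∠ ≈ 38.55°
|T| = 0.5 · 1 / (1.2788) ≈ 0.39099
Gain = 20 log₁₀(0.39099) ≈ -8.16 dB
∠T = (0°) − (38.55°) = -38.55°

ω = 1220: -7.4 dB, -31.4°; ω = 1594: -8.2 dB, -38.6°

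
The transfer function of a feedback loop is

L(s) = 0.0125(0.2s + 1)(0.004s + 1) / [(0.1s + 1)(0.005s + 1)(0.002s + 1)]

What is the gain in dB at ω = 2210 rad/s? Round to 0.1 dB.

-47.1 dB

At ω = 2210 rad/s:
zero (1 + j2210·0.2) = 1 + j442 → |·| ≈ 442, ∠ ≈ 89.87°
zero (1 + j2210·0.004) = 1 + j8.84 → |·| ≈ 8.8964, ∠ ≈ 83.55°
pole (1 + j2210·0.1) = 1 + j221 → |·| ≈ 221, ∠ ≈ 89.74°
pole (1 + j2210·0.005) = 1 + j11.05 → |·| ≈ 11.095, ∠ ≈ 84.83°
pole (1 + j2210·0.002) = 1 + j4.42 → |·| ≈ 4.5317, ∠ ≈ 77.25°
|L| = 0.0125 · 442 · 8.8964 / (221 · 11.095 · 4.5317) ≈ 0.0044235
Gain = 20 log₁₀(0.0044235) ≈ -47.08 dB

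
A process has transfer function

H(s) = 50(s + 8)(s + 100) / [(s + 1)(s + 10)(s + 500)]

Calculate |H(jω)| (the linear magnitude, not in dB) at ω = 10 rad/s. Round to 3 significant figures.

At s = jω = j10:
zero (s+8): 8 + j10 → |·| = √(8²+10²) = √164 ≈ 12.806, ∠ = arctan(10/8) ≈ 51.34°
zero (s+100): 100 + j10 → |·| = √(100²+10²) = √10100 ≈ 100.5, ∠ = arctan(10/100) ≈ 5.71°
pole (s+1): 1 + j10 → |·| = √(1²+10²) = √101 ≈ 10.05, ∠ = arctan(10/1) ≈ 84.29°
pole (s+10): 10 + j10 → |·| = √(10²+10²) = √200 ≈ 14.142, ∠ = arctan(10/10) ≈ 45.00°
pole (s+500): 500 + j10 → |·| = √(500²+10²) = √250100 ≈ 500.1, ∠ = arctan(10/500) ≈ 1.15°
|H| = 50 · 1287 / 71078 ≈ 0.90534

0.905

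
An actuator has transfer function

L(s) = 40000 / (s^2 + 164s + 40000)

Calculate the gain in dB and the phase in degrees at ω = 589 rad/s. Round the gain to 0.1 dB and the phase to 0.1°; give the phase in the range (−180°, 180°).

At s = jω = j589:
quadratic: (j589)² + 164·j589 + 40000 = -306921 + j96596 → |·| ≈ 3.2176e+05, ∠ ≈ 162.53°
|L| = 40000 / 3.2176e+05 ≈ 0.12432
Gain = 20 log₁₀(0.12432) ≈ -18.11 dB
∠L = 0.00° − 162.53° = -162.53°

-18.1 dB, -162.5°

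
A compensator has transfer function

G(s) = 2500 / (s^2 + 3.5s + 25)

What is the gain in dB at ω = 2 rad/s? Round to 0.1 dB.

At s = jω = j2:
quadratic: (j2)² + 3.5·j2 + 25 = 21 + j7 → |·| ≈ 22.136, ∠ ≈ 18.43°
|G| = 2500 / 22.136 ≈ 112.94
Gain = 20 log₁₀(112.94) ≈ 41.06 dB

41.1 dB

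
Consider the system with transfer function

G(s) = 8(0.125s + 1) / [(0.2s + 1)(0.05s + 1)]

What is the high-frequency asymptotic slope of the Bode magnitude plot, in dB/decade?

Each pole contributes −20 dB/decade at high frequency; each zero contributes +20 dB/decade.
Net: 1 zero(s) − 2 pole(s) → -20 dB/decade.

-20 dB/decade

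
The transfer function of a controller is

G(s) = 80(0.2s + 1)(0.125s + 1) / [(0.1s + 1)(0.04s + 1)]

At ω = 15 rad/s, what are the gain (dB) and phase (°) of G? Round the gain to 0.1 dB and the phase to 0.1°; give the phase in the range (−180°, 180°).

At ω = 15 rad/s:
zero (1 + j15·0.2) = 1 + j3 → |·| ≈ 3.1623, ∠ ≈ 71.57°
zero (1 + j15·0.125) = 1 + j1.875 → |·| ≈ 2.125, ∠ ≈ 61.93°
pole (1 + j15·0.1) = 1 + j1.5 → |·| ≈ 1.8028, ∠ ≈ 56.31°
pole (1 + j15·0.04) = 1 + j0.6 → |·| ≈ 1.1662, ∠ ≈ 30.96°
|G| = 80 · 3.1623 · 2.125 / (1.8028 · 1.1662) ≈ 255.7
Gain = 20 log₁₀(255.7) ≈ 48.15 dB
∠G = (71.57° + 61.93°) − (56.31° + 30.96°) = 46.23°

48.2 dB, 46.2°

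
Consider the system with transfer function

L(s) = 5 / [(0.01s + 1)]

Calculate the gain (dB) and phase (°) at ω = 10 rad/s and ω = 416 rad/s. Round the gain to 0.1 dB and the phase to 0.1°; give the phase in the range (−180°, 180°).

At ω = 10 rad/s:
pole (1 + j10·0.01) = 1 + j0.1 → |·| ≈ 1.005, ∠ ≈ 5.71°
|L| = 5 · 1 / (1.005) ≈ 4.9751
Gain = 20 log₁₀(4.9751) ≈ 13.94 dB
∠L = (0°) − (5.71°) = -5.71°

At ω = 416 rad/s:
pole (1 + j416·0.01) = 1 + j4.16 → |·| ≈ 4.2785, ∠ ≈ 76.48°
|L| = 5 · 1 / (4.2785) ≈ 1.1686
Gain = 20 log₁₀(1.1686) ≈ 1.35 dB
∠L = (0°) − (76.48°) = -76.48°

ω = 10: 13.9 dB, -5.7°; ω = 416: 1.4 dB, -76.5°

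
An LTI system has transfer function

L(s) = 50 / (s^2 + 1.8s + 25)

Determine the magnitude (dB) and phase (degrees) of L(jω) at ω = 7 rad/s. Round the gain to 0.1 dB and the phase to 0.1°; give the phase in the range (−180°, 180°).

At s = jω = j7:
quadratic: (j7)² + 1.8·j7 + 25 = -24 + j12.6 → |·| ≈ 27.106, ∠ ≈ 152.30°
|L| = 50 / 27.106 ≈ 1.8446
Gain = 20 log₁₀(1.8446) ≈ 5.32 dB
∠L = 0.00° − 152.30° = -152.30°

5.3 dB, -152.3°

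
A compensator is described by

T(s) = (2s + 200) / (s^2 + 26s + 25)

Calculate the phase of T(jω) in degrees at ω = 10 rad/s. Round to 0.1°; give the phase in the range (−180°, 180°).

Substitute s = j10:
Numerator: 2(j10) + 200 = 200 + j20
Denominator: (j10)^2 + 26(j10) + 25 = -75 + j260
|N| = √(200² + 20²) ≈ 201, ∠N ≈ 5.71°
|D| = √(75² + 260²) ≈ 270.6, ∠D ≈ 106.09°
∠T = 5.71° − 106.09° = -100.38°

-100.4°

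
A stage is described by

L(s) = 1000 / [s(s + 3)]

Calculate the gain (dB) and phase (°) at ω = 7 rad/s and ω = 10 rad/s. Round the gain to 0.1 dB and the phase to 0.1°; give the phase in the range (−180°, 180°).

At s = jω = j7:
pole (s+3): 3 + j7 → |·| = √(3²+7²) = √58 ≈ 7.6158, ∠ = arctan(7/3) ≈ 66.80°
pole at origin: |s| = 7, ∠ = 90.00° (in denominator)
|L| = 1000 / 53.311 ≈ 18.758
Gain = 20 log₁₀(18.758) ≈ 25.46 dB
∠L = 0.00° − 156.80° = -156.80°

At s = jω = j10:
pole (s+3): 3 + j10 → |·| = √(3²+10²) = √109 ≈ 10.44, ∠ = arctan(10/3) ≈ 73.30°
pole at origin: |s| = 10, ∠ = 90.00° (in denominator)
|L| = 1000 / 104.4 ≈ 9.5785
Gain = 20 log₁₀(9.5785) ≈ 19.63 dB
∠L = 0.00° − 163.30° = -163.30°

ω = 7: 25.5 dB, -156.8°; ω = 10: 19.6 dB, -163.3°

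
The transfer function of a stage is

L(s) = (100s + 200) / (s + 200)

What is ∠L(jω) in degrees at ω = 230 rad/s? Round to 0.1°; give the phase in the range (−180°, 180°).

40.5°

Substitute s = j230:
Numerator: 100(j230) + 200 = 200 + j23000
Denominator: (j230) + 200 = 200 + j230
|N| = √(200² + 23000²) ≈ 23001, ∠N ≈ 89.50°
|D| = √(200² + 230²) ≈ 304.8, ∠D ≈ 48.99°
∠L = 89.50° − 48.99° = 40.51°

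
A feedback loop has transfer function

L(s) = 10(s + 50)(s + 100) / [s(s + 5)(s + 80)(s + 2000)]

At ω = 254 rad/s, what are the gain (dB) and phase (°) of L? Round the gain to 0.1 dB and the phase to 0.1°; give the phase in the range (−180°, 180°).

-93.8 dB, -111.3°

At s = jω = j254:
zero (s+50): 50 + j254 → |·| = √(50²+254²) = √67016 ≈ 258.87, ∠ = arctan(254/50) ≈ 78.86°
zero (s+100): 100 + j254 → |·| = √(100²+254²) = √74516 ≈ 272.98, ∠ = arctan(254/100) ≈ 68.51°
pole (s+5): 5 + j254 → |·| = √(5²+254²) = √64541 ≈ 254.05, ∠ = arctan(254/5) ≈ 88.87°
pole (s+80): 80 + j254 → |·| = √(80²+254²) = √70916 ≈ 266.3, ∠ = arctan(254/80) ≈ 72.52°
pole (s+2000): 2000 + j254 → |·| = √(2000²+254²) = √4064516 ≈ 2016.1, ∠ = arctan(254/2000) ≈ 7.24°
pole at origin: |s| = 254, ∠ = 90.00° (in denominator)
|L| = 10 · 70666 / 3.4645e+10 ≈ 2.0397e-05
Gain = 20 log₁₀(2.0397e-05) ≈ -93.81 dB
∠L = 147.37° − 258.63° = -111.26°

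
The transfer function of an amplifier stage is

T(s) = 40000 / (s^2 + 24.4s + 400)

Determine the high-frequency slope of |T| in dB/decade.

Each pole contributes −20 dB/decade at high frequency; each zero contributes +20 dB/decade.
Net: 0 zero(s) − 2 pole(s) → -40 dB/decade.

-40 dB/decade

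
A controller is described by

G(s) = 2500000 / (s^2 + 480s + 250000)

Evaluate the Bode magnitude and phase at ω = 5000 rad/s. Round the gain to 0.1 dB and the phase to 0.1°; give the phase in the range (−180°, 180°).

-20.0 dB, -174.5°

At s = jω = j5000:
quadratic: (j5000)² + 480·j5000 + 250000 = -24750000 + j2400000 → |·| ≈ 2.4866e+07, ∠ ≈ 174.46°
|G| = 2500000 / 2.4866e+07 ≈ 0.10054
Gain = 20 log₁₀(0.10054) ≈ -19.95 dB
∠G = 0.00° − 174.46° = -174.46°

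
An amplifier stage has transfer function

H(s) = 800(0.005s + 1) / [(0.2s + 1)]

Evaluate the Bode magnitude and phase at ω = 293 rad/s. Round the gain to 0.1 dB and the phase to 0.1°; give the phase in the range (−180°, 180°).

At ω = 293 rad/s:
zero (1 + j293·0.005) = 1 + j1.465 → |·| ≈ 1.7738, ∠ ≈ 55.68°
pole (1 + j293·0.2) = 1 + j58.6 → |·| ≈ 58.609, ∠ ≈ 89.02°
|H| = 800 · 1.7738 / (58.609) ≈ 24.212
Gain = 20 log₁₀(24.212) ≈ 27.68 dB
∠H = (55.68°) − (89.02°) = -33.34°

27.7 dB, -33.3°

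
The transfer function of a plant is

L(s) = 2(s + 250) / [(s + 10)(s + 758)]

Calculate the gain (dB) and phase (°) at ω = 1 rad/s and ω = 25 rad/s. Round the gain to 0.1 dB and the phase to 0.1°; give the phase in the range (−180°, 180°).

ω = 1: -23.7 dB, -5.6°; ω = 25: -32.2 dB, -64.4°

At s = jω = j1:
zero (s+250): 250 + j1 → |·| = √(250²+1²) = √62501 ≈ 250, ∠ = arctan(1/250) ≈ 0.23°
pole (s+10): 10 + j1 → |·| = √(10²+1²) = √101 ≈ 10.05, ∠ = arctan(1/10) ≈ 5.71°
pole (s+758): 758 + j1 → |·| = √(758²+1²) = √574565 ≈ 758, ∠ = arctan(1/758) ≈ 0.08°
|L| = 2 · 250 / 7617.9 ≈ 0.065635
Gain = 20 log₁₀(0.065635) ≈ -23.66 dB
∠L = 0.23° − 5.79° = -5.56°

At s = jω = j25:
zero (s+250): 250 + j25 → |·| = √(250²+25²) = √63125 ≈ 251.25, ∠ = arctan(25/250) ≈ 5.71°
pole (s+10): 10 + j25 → |·| = √(10²+25²) = √725 ≈ 26.926, ∠ = arctan(25/10) ≈ 68.20°
pole (s+758): 758 + j25 → |·| = √(758²+25²) = √575189 ≈ 758.41, ∠ = arctan(25/758) ≈ 1.89°
|L| = 2 · 251.25 / 20421 ≈ 0.024607
Gain = 20 log₁₀(0.024607) ≈ -32.18 dB
∠L = 5.71° − 70.09° = -64.38°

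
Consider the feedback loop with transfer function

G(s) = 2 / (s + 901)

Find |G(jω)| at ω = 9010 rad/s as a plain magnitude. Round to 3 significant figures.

Substitute s = j9010:
Numerator: 2 = 2 + j0
Denominator: (j9010) + 901 = 901 + j9010
|N| = √(2² + 0²) ≈ 2, ∠N ≈ 0.00°
|D| = √(901² + 9010²) ≈ 9054.9, ∠D ≈ 84.29°
|G| = 2 / 9054.9 ≈ 0.00022087

0.000221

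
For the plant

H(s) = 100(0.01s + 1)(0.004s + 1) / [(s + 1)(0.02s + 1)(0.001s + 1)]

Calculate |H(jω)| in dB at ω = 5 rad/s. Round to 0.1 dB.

25.8 dB

At ω = 5 rad/s:
zero (1 + j5·0.01) = 1 + j0.05 → |·| ≈ 1.0012, ∠ ≈ 2.86°
zero (1 + j5·0.004) = 1 + j0.02 → |·| ≈ 1.0002, ∠ ≈ 1.15°
pole (1 + j5·1) = 1 + j5 → |·| ≈ 5.099, ∠ ≈ 78.69°
pole (1 + j5·0.02) = 1 + j0.1 → |·| ≈ 1.005, ∠ ≈ 5.71°
pole (1 + j5·0.001) = 1 + j0.005 → |·| ≈ 1, ∠ ≈ 0.29°
|H| = 100 · 1.0012 · 1.0002 / (5.099 · 1.005 · 1) ≈ 19.541
Gain = 20 log₁₀(19.541) ≈ 25.82 dB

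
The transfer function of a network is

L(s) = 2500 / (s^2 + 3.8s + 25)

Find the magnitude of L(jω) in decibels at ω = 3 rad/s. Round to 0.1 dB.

At s = jω = j3:
quadratic: (j3)² + 3.8·j3 + 25 = 16 + j11.4 → |·| ≈ 19.646, ∠ ≈ 35.47°
|L| = 2500 / 19.646 ≈ 127.25
Gain = 20 log₁₀(127.25) ≈ 42.09 dB

42.1 dB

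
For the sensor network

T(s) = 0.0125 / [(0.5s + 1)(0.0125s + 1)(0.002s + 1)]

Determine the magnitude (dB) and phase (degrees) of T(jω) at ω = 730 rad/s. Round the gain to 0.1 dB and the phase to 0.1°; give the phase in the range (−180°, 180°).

At ω = 730 rad/s:
pole (1 + j730·0.5) = 1 + j365 → |·| ≈ 365, ∠ ≈ 89.84°
pole (1 + j730·0.0125) = 1 + j9.125 → |·| ≈ 9.1796, ∠ ≈ 83.75°
pole (1 + j730·0.002) = 1 + j1.46 → |·| ≈ 1.7696, ∠ ≈ 55.59°
|T| = 0.0125 · 1 / (365 · 9.1796 · 1.7696) ≈ 2.1082e-06
Gain = 20 log₁₀(2.1082e-06) ≈ -113.52 dB
∠T = (0°) − (89.84° + 83.75° + 55.59°) = -229.18° ≡ 130.82° (principal value)

-113.5 dB, 130.8°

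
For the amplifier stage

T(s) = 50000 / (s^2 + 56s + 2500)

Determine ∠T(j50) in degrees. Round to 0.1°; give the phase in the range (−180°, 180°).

-90.0°

At s = jω = j50:
quadratic: (j50)² + 56·j50 + 2500 = 0 + j2800 → |·| ≈ 2800, ∠ ≈ 90.00°
∠T = 0.00° − 90.00° = -90.00°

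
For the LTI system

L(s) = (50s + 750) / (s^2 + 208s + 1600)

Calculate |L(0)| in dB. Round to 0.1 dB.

L(0) = 750 / 1600 = 0.46875
20 log₁₀(0.46875) ≈ -6.58 dB

-6.6 dB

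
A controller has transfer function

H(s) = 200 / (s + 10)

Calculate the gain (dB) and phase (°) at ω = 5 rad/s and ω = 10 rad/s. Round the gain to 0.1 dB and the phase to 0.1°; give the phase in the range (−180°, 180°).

Substitute s = j5:
Numerator: 200 = 200 + j0
Denominator: (j5) + 10 = 10 + j5
|N| = √(200² + 0²) ≈ 200, ∠N ≈ 0.00°
|D| = √(10² + 5²) ≈ 11.18, ∠D ≈ 26.57°
|H| = 200 / 11.18 ≈ 17.889
Gain = 20 log₁₀(17.889) ≈ 25.05 dB
∠H = 0.00° − 26.57° = -26.57°

Substitute s = j10:
Numerator: 200 = 200 + j0
Denominator: (j10) + 10 = 10 + j10
|N| = √(200² + 0²) ≈ 200, ∠N ≈ 0.00°
|D| = √(10² + 10²) ≈ 14.142, ∠D ≈ 45.00°
|H| = 200 / 14.142 ≈ 14.142
Gain = 20 log₁₀(14.142) ≈ 23.01 dB
∠H = 0.00° − 45.00° = -45.00°

ω = 5: 25.1 dB, -26.6°; ω = 10: 23.0 dB, -45.0°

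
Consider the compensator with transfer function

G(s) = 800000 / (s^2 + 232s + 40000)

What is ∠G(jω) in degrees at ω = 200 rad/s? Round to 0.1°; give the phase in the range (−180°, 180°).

-90.0°

At s = jω = j200:
quadratic: (j200)² + 232·j200 + 40000 = 0 + j46400 → |·| ≈ 46400, ∠ ≈ 90.00°
∠G = 0.00° − 90.00° = -90.00°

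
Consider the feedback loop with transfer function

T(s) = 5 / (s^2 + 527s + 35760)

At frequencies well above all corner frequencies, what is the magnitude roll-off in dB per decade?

Each pole contributes −20 dB/decade at high frequency; each zero contributes +20 dB/decade.
Net: 0 zero(s) − 2 pole(s) → -40 dB/decade.

-40 dB/decade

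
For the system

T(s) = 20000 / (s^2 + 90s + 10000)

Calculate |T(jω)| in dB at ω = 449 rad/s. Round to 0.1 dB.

-19.8 dB

At s = jω = j449:
quadratic: (j449)² + 90·j449 + 10000 = -191601 + j40410 → |·| ≈ 1.9582e+05, ∠ ≈ 168.09°
|T| = 20000 / 1.9582e+05 ≈ 0.10213
Gain = 20 log₁₀(0.10213) ≈ -19.82 dB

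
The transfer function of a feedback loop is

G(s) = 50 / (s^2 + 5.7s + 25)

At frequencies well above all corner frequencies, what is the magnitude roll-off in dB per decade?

-40 dB/decade

Each pole contributes −20 dB/decade at high frequency; each zero contributes +20 dB/decade.
Net: 0 zero(s) − 2 pole(s) → -40 dB/decade.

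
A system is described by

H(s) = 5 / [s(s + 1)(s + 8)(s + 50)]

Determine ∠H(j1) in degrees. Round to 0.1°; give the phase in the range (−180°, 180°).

-143.3°

At s = jω = j1:
pole (s+1): 1 + j1 → |·| = √(1²+1²) = √2 ≈ 1.4142, ∠ = arctan(1/1) ≈ 45.00°
pole (s+8): 8 + j1 → |·| = √(8²+1²) = √65 ≈ 8.0623, ∠ = arctan(1/8) ≈ 7.13°
pole (s+50): 50 + j1 → |·| = √(50²+1²) = √2501 ≈ 50.01, ∠ = arctan(1/50) ≈ 1.15°
pole at origin: |s| = 1, ∠ = 90.00° (in denominator)
∠H = 0.00° − 143.28° = -143.28°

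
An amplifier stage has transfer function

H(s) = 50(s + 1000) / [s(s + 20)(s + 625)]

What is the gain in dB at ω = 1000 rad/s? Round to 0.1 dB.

-84.4 dB

At s = jω = j1000:
zero (s+1000): 1000 + j1000 → |·| = √(1000²+1000²) = √2000000 ≈ 1414.2, ∠ = arctan(1000/1000) ≈ 45.00°
pole (s+20): 20 + j1000 → |·| = √(20²+1000²) = √1000400 ≈ 1000.2, ∠ = arctan(1000/20) ≈ 88.85°
pole (s+625): 625 + j1000 → |·| = √(625²+1000²) = √1390625 ≈ 1179.2, ∠ = arctan(1000/625) ≈ 57.99°
pole at origin: |s| = 1000, ∠ = 90.00° (in denominator)
|H| = 50 · 1414.2 / 1.1794e+09 ≈ 5.9954e-05
Gain = 20 log₁₀(5.9954e-05) ≈ -84.44 dB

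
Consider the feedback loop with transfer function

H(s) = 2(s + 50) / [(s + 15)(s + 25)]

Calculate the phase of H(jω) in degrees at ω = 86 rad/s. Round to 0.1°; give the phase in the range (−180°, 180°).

At s = jω = j86:
zero (s+50): 50 + j86 → |·| = √(50²+86²) = √9896 ≈ 99.479, ∠ = arctan(86/50) ≈ 59.83°
pole (s+15): 15 + j86 → |·| = √(15²+86²) = √7621 ≈ 87.298, ∠ = arctan(86/15) ≈ 80.11°
pole (s+25): 25 + j86 → |·| = √(25²+86²) = √8021 ≈ 89.56, ∠ = arctan(86/25) ≈ 73.79°
∠H = 59.83° − 153.90° = -94.07°

-94.1°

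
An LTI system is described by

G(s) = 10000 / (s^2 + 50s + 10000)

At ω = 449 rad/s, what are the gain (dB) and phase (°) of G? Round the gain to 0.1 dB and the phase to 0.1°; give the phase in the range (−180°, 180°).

At s = jω = j449:
quadratic: (j449)² + 50·j449 + 10000 = -191601 + j22450 → |·| ≈ 1.9291e+05, ∠ ≈ 173.32°
|G| = 10000 / 1.9291e+05 ≈ 0.051838
Gain = 20 log₁₀(0.051838) ≈ -25.71 dB
∠G = 0.00° − 173.32° = -173.32°

-25.7 dB, -173.3°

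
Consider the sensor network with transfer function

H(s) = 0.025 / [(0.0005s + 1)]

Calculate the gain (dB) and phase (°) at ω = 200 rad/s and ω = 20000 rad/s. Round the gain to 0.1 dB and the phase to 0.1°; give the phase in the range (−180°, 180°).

ω = 200: -32.1 dB, -5.7°; ω = 20000: -52.1 dB, -84.3°

At ω = 200 rad/s:
pole (1 + j200·0.0005) = 1 + j0.1 → |·| ≈ 1.005, ∠ ≈ 5.71°
|H| = 0.025 · 1 / (1.005) ≈ 0.024876
Gain = 20 log₁₀(0.024876) ≈ -32.08 dB
∠H = (0°) − (5.71°) = -5.71°

At ω = 20000 rad/s:
pole (1 + j20000·0.0005) = 1 + j10 → |·| ≈ 10.05, ∠ ≈ 84.29°
|H| = 0.025 · 1 / (10.05) ≈ 0.0024876
Gain = 20 log₁₀(0.0024876) ≈ -52.08 dB
∠H = (0°) − (84.29°) = -84.29°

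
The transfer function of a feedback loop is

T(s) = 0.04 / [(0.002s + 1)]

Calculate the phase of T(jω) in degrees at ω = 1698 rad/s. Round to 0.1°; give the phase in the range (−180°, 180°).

At ω = 1698 rad/s:
pole (1 + j1698·0.002) = 1 + j3.396 → |·| ≈ 3.5402, ∠ ≈ 73.59°
∠T = (0°) − (73.59°) = -73.59°

-73.6°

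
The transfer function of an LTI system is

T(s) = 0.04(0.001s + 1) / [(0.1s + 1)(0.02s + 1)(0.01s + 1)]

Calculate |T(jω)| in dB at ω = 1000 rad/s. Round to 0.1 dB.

-111.0 dB

At ω = 1000 rad/s:
zero (1 + j1000·0.001) = 1 + j1 → |·| ≈ 1.4142, ∠ ≈ 45.00°
pole (1 + j1000·0.1) = 1 + j100 → |·| ≈ 100, ∠ ≈ 89.43°
pole (1 + j1000·0.02) = 1 + j20 → |·| ≈ 20.025, ∠ ≈ 87.14°
pole (1 + j1000·0.01) = 1 + j10 → |·| ≈ 10.05, ∠ ≈ 84.29°
|T| = 0.04 · 1.4142 / (100 · 20.025 · 10.05) ≈ 2.8108e-06
Gain = 20 log₁₀(2.8108e-06) ≈ -111.02 dB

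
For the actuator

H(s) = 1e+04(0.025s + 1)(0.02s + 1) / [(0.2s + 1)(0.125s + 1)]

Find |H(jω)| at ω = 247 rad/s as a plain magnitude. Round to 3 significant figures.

At ω = 247 rad/s:
zero (1 + j247·0.025) = 1 + j6.175 → |·| ≈ 6.2554, ∠ ≈ 80.80°
zero (1 + j247·0.02) = 1 + j4.94 → |·| ≈ 5.0402, ∠ ≈ 78.56°
pole (1 + j247·0.2) = 1 + j49.4 → |·| ≈ 49.41, ∠ ≈ 88.84°
pole (1 + j247·0.125) = 1 + j30.875 → |·| ≈ 30.891, ∠ ≈ 88.14°
|H| = 1e+04 · 6.2554 · 5.0402 / (49.41 · 30.891) ≈ 206.56

207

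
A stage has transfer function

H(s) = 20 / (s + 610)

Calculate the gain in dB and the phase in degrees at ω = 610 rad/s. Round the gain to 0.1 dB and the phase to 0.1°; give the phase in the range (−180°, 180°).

-32.7 dB, -45.0°

Substitute s = j610:
Numerator: 20 = 20 + j0
Denominator: (j610) + 610 = 610 + j610
|N| = √(20² + 0²) ≈ 20, ∠N ≈ 0.00°
|D| = √(610² + 610²) ≈ 862.67, ∠D ≈ 45.00°
|H| = 20 / 862.67 ≈ 0.023184
Gain = 20 log₁₀(0.023184) ≈ -32.70 dB
∠H = 0.00° − 45.00° = -45.00°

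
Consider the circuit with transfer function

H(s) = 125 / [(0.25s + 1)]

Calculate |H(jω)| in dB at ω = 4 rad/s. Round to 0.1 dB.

At ω = 4 rad/s:
pole (1 + j4·0.25) = 1 + j1 → |·| ≈ 1.4142, ∠ ≈ 45.00°
|H| = 125 · 1 / (1.4142) ≈ 88.389
Gain = 20 log₁₀(88.389) ≈ 38.93 dB

38.9 dB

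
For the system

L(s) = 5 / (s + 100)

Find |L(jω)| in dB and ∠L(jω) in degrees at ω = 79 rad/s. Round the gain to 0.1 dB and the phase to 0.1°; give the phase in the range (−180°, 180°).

-28.1 dB, -38.3°

Substitute s = j79:
Numerator: 5 = 5 + j0
Denominator: (j79) + 100 = 100 + j79
|N| = √(5² + 0²) ≈ 5, ∠N ≈ 0.00°
|D| = √(100² + 79²) ≈ 127.44, ∠D ≈ 38.31°
|L| = 5 / 127.44 ≈ 0.039234
Gain = 20 log₁₀(0.039234) ≈ -28.13 dB
∠L = 0.00° − 38.31° = -38.31°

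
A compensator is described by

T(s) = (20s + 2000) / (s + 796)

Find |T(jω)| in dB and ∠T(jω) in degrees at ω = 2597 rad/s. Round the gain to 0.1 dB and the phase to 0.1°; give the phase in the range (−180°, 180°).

25.6 dB, 14.8°

Substitute s = j2597:
Numerator: 20(j2597) + 2000 = 2000 + j51940
Denominator: (j2597) + 796 = 796 + j2597
|N| = √(2000² + 51940²) ≈ 51978, ∠N ≈ 87.79°
|D| = √(796² + 2597²) ≈ 2716.3, ∠D ≈ 72.96°
|T| = 51978 / 2716.3 ≈ 19.136
Gain = 20 log₁₀(19.136) ≈ 25.64 dB
∠T = 87.79° − 72.96° = 14.83°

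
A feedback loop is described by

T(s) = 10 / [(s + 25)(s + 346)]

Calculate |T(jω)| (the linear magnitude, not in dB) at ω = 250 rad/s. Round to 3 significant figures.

At s = jω = j250:
pole (s+25): 25 + j250 → |·| = √(25²+250²) = √63125 ≈ 251.25, ∠ = arctan(250/25) ≈ 84.29°
pole (s+346): 346 + j250 → |·| = √(346²+250²) = √182216 ≈ 426.87, ∠ = arctan(250/346) ≈ 35.85°
|T| = 10 / 1.0725e+05 ≈ 9.324e-05

9.32e-05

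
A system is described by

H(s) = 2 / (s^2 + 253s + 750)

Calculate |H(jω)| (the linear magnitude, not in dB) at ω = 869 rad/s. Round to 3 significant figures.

2.55e-06

Substitute s = j869:
Numerator: 2 = 2 + j0
Denominator: (j869)^2 + 253(j869) + 750 = -754411 + j219857
|N| = √(2² + 0²) ≈ 2, ∠N ≈ 0.00°
|D| = √(754411² + 219857²) ≈ 7.8579e+05, ∠D ≈ 163.75°
|H| = 2 / 7.8579e+05 ≈ 2.5452e-06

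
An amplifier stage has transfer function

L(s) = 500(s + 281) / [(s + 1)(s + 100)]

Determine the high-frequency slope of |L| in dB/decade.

-20 dB/decade

Each pole contributes −20 dB/decade at high frequency; each zero contributes +20 dB/decade.
Net: 1 zero(s) − 2 pole(s) → -20 dB/decade.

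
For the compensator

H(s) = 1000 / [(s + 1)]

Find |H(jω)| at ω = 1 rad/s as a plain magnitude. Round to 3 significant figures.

707

At ω = 1 rad/s:
pole (1 + j1·1) = 1 + j1 → |·| ≈ 1.4142, ∠ ≈ 45.00°
|H| = 1000 · 1 / (1.4142) ≈ 707.11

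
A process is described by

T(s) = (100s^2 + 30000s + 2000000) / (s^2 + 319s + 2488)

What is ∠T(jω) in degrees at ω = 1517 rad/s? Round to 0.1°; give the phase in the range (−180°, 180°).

0.6°

Substitute s = j1517:
Numerator: 100(j1517)^2 + 30000(j1517) + 2000000 = -228128900 + j45510000
Denominator: (j1517)^2 + 319(j1517) + 2488 = -2298801 + j483923
|N| = √(228128900² + 45510000²) ≈ 2.3262e+08, ∠N ≈ 168.72°
|D| = √(2298801² + 483923²) ≈ 2.3492e+06, ∠D ≈ 168.11°
∠T = 168.72° − 168.11° = 0.61°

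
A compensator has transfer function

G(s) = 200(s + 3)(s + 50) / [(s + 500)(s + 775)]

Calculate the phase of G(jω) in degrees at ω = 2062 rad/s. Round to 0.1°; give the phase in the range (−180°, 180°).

32.8°

At s = jω = j2062:
zero (s+3): 3 + j2062 → |·| = √(3²+2062²) = √4251853 ≈ 2062, ∠ = arctan(2062/3) ≈ 89.92°
zero (s+50): 50 + j2062 → |·| = √(50²+2062²) = √4254344 ≈ 2062.6, ∠ = arctan(2062/50) ≈ 88.61°
pole (s+500): 500 + j2062 → |·| = √(500²+2062²) = √4501844 ≈ 2121.8, ∠ = arctan(2062/500) ≈ 76.37°
pole (s+775): 775 + j2062 → |·| = √(775²+2062²) = √4852469 ≈ 2202.8, ∠ = arctan(2062/775) ≈ 69.40°
∠G = 178.53° − 145.77° = 32.76°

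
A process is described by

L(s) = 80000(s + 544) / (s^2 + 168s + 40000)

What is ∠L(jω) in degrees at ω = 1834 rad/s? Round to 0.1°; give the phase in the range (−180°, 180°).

-101.2°

At s = jω = j1834:
zero (s+544): 544 + j1834 → |·| = √(544²+1834²) = √3659492 ≈ 1913, ∠ = arctan(1834/544) ≈ 73.48°
quadratic: (j1834)² + 168·j1834 + 40000 = -3323556 + j308112 → |·| ≈ 3.3378e+06, ∠ ≈ 174.70°
∠L = 73.48° − 174.70° = -101.22°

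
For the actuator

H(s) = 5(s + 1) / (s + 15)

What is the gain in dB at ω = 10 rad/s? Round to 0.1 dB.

8.9 dB

At s = jω = j10:
zero (s+1): 1 + j10 → |·| = √(1²+10²) = √101 ≈ 10.05, ∠ = arctan(10/1) ≈ 84.29°
pole (s+15): 15 + j10 → |·| = √(15²+10²) = √325 ≈ 18.028, ∠ = arctan(10/15) ≈ 33.69°
|H| = 5 · 10.05 / 18.028 ≈ 2.7873
Gain = 20 log₁₀(2.7873) ≈ 8.90 dB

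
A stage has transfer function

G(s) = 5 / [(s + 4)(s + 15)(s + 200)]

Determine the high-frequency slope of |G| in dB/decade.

-60 dB/decade

Each pole contributes −20 dB/decade at high frequency; each zero contributes +20 dB/decade.
Net: 0 zero(s) − 3 pole(s) → -60 dB/decade.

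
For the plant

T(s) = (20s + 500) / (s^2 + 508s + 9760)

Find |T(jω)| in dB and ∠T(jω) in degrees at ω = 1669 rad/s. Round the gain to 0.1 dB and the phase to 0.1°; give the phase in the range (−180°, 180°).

Substitute s = j1669:
Numerator: 20(j1669) + 500 = 500 + j33380
Denominator: (j1669)^2 + 508(j1669) + 9760 = -2775801 + j847852
|N| = √(500² + 33380²) ≈ 33384, ∠N ≈ 89.14°
|D| = √(2775801² + 847852²) ≈ 2.9024e+06, ∠D ≈ 163.02°
|T| = 33384 / 2.9024e+06 ≈ 0.011502
Gain = 20 log₁₀(0.011502) ≈ -38.78 dB
∠T = 89.14° − 163.02° = -73.88°

-38.8 dB, -73.9°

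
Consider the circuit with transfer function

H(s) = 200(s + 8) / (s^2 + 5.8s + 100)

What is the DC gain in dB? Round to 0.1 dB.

24.1 dB

H(0) = 200·8 / 100 = 16
20 log₁₀(16) ≈ 24.08 dB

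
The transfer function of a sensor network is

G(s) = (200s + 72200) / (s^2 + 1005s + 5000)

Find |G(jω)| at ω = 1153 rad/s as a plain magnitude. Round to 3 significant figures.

0.137

Substitute s = j1153:
Numerator: 200(j1153) + 72200 = 72200 + j230600
Denominator: (j1153)^2 + 1005(j1153) + 5000 = -1324409 + j1158765
|N| = √(72200² + 230600²) ≈ 2.4164e+05, ∠N ≈ 72.61°
|D| = √(1324409² + 1158765²) ≈ 1.7598e+06, ∠D ≈ 138.82°
|G| = 2.4164e+05 / 1.7598e+06 ≈ 0.13731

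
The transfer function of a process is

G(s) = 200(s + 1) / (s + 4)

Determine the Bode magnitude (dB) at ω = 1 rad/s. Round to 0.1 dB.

36.7 dB

At s = jω = j1:
zero (s+1): 1 + j1 → |·| = √(1²+1²) = √2 ≈ 1.4142, ∠ = arctan(1/1) ≈ 45.00°
pole (s+4): 4 + j1 → |·| = √(4²+1²) = √17 ≈ 4.1231, ∠ = arctan(1/4) ≈ 14.04°
|G| = 200 · 1.4142 / 4.1231 ≈ 68.599
Gain = 20 log₁₀(68.599) ≈ 36.73 dB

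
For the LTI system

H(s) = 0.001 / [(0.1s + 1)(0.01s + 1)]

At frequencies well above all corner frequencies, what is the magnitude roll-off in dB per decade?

-40 dB/decade

Each pole contributes −20 dB/decade at high frequency; each zero contributes +20 dB/decade.
Net: 0 zero(s) − 2 pole(s) → -40 dB/decade.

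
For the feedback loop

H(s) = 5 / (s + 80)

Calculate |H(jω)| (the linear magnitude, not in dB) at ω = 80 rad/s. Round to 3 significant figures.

0.0442

Substitute s = j80:
Numerator: 5 = 5 + j0
Denominator: (j80) + 80 = 80 + j80
|N| = √(5² + 0²) ≈ 5, ∠N ≈ 0.00°
|D| = √(80² + 80²) ≈ 113.14, ∠D ≈ 45.00°
|H| = 5 / 113.14 ≈ 0.044193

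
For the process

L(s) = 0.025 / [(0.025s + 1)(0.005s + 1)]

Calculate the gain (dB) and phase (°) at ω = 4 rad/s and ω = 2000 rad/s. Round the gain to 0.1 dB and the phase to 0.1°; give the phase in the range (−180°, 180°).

At ω = 4 rad/s:
pole (1 + j4·0.025) = 1 + j0.1 → |·| ≈ 1.005, ∠ ≈ 5.71°
pole (1 + j4·0.005) = 1 + j0.02 → |·| ≈ 1.0002, ∠ ≈ 1.15°
|L| = 0.025 · 1 / (1.005 · 1.0002) ≈ 0.024871
Gain = 20 log₁₀(0.024871) ≈ -32.09 dB
∠L = (0°) − (5.71° + 1.15°) = -6.86°

At ω = 2000 rad/s:
pole (1 + j2000·0.025) = 1 + j50 → |·| ≈ 50.01, ∠ ≈ 88.85°
pole (1 + j2000·0.005) = 1 + j10 → |·| ≈ 10.05, ∠ ≈ 84.29°
|L| = 0.025 · 1 / (50.01 · 10.05) ≈ 4.9741e-05
Gain = 20 log₁₀(4.9741e-05) ≈ -86.07 dB
∠L = (0°) − (88.85° + 84.29°) = -173.14°

ω = 4: -32.1 dB, -6.9°; ω = 2000: -86.1 dB, -173.1°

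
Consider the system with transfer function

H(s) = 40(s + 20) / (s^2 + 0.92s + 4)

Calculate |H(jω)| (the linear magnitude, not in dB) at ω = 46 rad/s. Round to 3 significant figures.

At s = jω = j46:
zero (s+20): 20 + j46 → |·| = √(20²+46²) = √2516 ≈ 50.16, ∠ = arctan(46/20) ≈ 66.50°
quadratic: (j46)² + 0.92·j46 + 4 = -2112 + j42.32 → |·| ≈ 2112.4, ∠ ≈ 178.85°
|H| = 40 · 50.16 / 2112.4 ≈ 0.94982

0.950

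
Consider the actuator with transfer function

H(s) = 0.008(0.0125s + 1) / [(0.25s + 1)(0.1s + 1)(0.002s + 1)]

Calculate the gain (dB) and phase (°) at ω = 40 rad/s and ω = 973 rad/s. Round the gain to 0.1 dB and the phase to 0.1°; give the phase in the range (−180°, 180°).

At ω = 40 rad/s:
zero (1 + j40·0.0125) = 1 + j0.5 → |·| ≈ 1.118, ∠ ≈ 26.57°
pole (1 + j40·0.25) = 1 + j10 → |·| ≈ 10.05, ∠ ≈ 84.29°
pole (1 + j40·0.1) = 1 + j4 → |·| ≈ 4.1231, ∠ ≈ 75.96°
pole (1 + j40·0.002) = 1 + j0.08 → |·| ≈ 1.0032, ∠ ≈ 4.57°
|H| = 0.008 · 1.118 / (10.05 · 4.1231 · 1.0032) ≈ 0.00021516
Gain = 20 log₁₀(0.00021516) ≈ -73.34 dB
∠H = (26.57°) − (84.29° + 75.96° + 4.57°) = -138.25°

At ω = 973 rad/s:
zero (1 + j973·0.0125) = 1 + j12.1625 → |·| ≈ 12.204, ∠ ≈ 85.30°
pole (1 + j973·0.25) = 1 + j243.25 → |·| ≈ 243.25, ∠ ≈ 89.76°
pole (1 + j973·0.1) = 1 + j97.3 → |·| ≈ 97.305, ∠ ≈ 89.41°
pole (1 + j973·0.002) = 1 + j1.946 → |·| ≈ 2.1879, ∠ ≈ 62.80°
|H| = 0.008 · 12.204 / (243.25 · 97.305 · 2.1879) ≈ 1.8853e-06
Gain = 20 log₁₀(1.8853e-06) ≈ -114.49 dB
∠H = (85.30°) − (89.76° + 89.41° + 62.80°) = -156.67°

ω = 40: -73.3 dB, -138.3°; ω = 973: -114.5 dB, -156.7°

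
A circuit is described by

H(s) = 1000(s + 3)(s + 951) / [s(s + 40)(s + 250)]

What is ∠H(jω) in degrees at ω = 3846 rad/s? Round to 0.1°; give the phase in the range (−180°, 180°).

-99.6°

At s = jω = j3846:
zero (s+3): 3 + j3846 → |·| = √(3²+3846²) = √14791725 ≈ 3846, ∠ = arctan(3846/3) ≈ 89.96°
zero (s+951): 951 + j3846 → |·| = √(951²+3846²) = √15696117 ≈ 3961.8, ∠ = arctan(3846/951) ≈ 76.11°
pole (s+40): 40 + j3846 → |·| = √(40²+3846²) = √14793316 ≈ 3846.2, ∠ = arctan(3846/40) ≈ 89.40°
pole (s+250): 250 + j3846 → |·| = √(250²+3846²) = √14854216 ≈ 3854.1, ∠ = arctan(3846/250) ≈ 86.28°
pole at origin: |s| = 3846, ∠ = 90.00° (in denominator)
∠H = 166.07° − 265.68° = -99.61°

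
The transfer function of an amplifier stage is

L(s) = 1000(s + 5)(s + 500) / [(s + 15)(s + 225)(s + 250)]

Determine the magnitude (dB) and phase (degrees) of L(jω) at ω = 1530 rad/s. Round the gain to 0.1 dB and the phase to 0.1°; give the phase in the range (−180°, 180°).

At s = jω = j1530:
zero (s+5): 5 + j1530 → |·| = √(5²+1530²) = √2340925 ≈ 1530, ∠ = arctan(1530/5) ≈ 89.81°
zero (s+500): 500 + j1530 → |·| = √(500²+1530²) = √2590900 ≈ 1609.6, ∠ = arctan(1530/500) ≈ 71.90°
pole (s+15): 15 + j1530 → |·| = √(15²+1530²) = √2341125 ≈ 1530.1, ∠ = arctan(1530/15) ≈ 89.44°
pole (s+225): 225 + j1530 → |·| = √(225²+1530²) = √2391525 ≈ 1546.5, ∠ = arctan(1530/225) ≈ 81.63°
pole (s+250): 250 + j1530 → |·| = √(250²+1530²) = √2403400 ≈ 1550.3, ∠ = arctan(1530/250) ≈ 80.72°
|L| = 1000 · 2.4627e+06 / 3.6685e+09 ≈ 0.67131
Gain = 20 log₁₀(0.67131) ≈ -3.46 dB
∠L = 161.71° − 251.79° = -90.08°

-3.5 dB, -90.1°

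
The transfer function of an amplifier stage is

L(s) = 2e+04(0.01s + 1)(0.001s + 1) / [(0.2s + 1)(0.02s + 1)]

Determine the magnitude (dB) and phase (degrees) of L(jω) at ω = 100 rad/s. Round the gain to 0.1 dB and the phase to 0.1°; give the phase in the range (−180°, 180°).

56.1 dB, -99.9°

At ω = 100 rad/s:
zero (1 + j100·0.01) = 1 + j1 → |·| ≈ 1.4142, ∠ ≈ 45.00°
zero (1 + j100·0.001) = 1 + j0.1 → |·| ≈ 1.005, ∠ ≈ 5.71°
pole (1 + j100·0.2) = 1 + j20 → |·| ≈ 20.025, ∠ ≈ 87.14°
pole (1 + j100·0.02) = 1 + j2 → |·| ≈ 2.2361, ∠ ≈ 63.43°
|L| = 2e+04 · 1.4142 · 1.005 / (20.025 · 2.2361) ≈ 634.81
Gain = 20 log₁₀(634.81) ≈ 56.05 dB
∠L = (45.00° + 5.71°) − (87.14° + 63.43°) = -99.86°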